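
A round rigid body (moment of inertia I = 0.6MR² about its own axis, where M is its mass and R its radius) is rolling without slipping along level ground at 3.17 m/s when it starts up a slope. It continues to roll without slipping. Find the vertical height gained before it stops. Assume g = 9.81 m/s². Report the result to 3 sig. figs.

With I = 0.6MR², the ratio k = I/(MR²) is 0.6.
Rolling without slipping gives ω = v/R, so the total kinetic energy is ½Mv² + ½Iω² = ½(1+k)Mv² = (4/5)Mv².
At the top the kinetic energy is zero, so (4/5)Mv₀² = Mgh.
Thus h = (1+k)v₀²/(2g) = 1.6 × 3.17² / (2 × 9.81) ≈ 0.819 m.

h ≈ 0.819 m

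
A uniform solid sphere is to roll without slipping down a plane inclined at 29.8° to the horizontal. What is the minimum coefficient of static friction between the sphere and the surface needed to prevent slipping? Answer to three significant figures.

With I = (2/5)MR², the ratio k = I/(MR²) is 0.4.
Newton's second law down the slope: Mg sinθ − f = Ma. The torque equation fR = Iα (with α = a/R) gives f = kMa.
These give a = g sinθ/(1+k) and the required friction f = kMg sinθ/(1+k).
With N = Mg cosθ, the no-slip condition f ≤ μN gives μ_min = f/N = k tanθ/(1+k).
μ_min = 0.4 × tan29.8° / 1.4 ≈ 0.164.

μ_min ≈ 0.164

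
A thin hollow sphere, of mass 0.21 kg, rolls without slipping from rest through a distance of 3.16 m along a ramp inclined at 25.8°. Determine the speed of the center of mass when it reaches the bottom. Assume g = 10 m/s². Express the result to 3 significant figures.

v ≈ 4.06 m/s

The moment of inertia is (2/3)MR², giving k ≡ I/(MR²) = 2/3.
Pure rolling means v = ωR; then KE = ½Mv² + ½I(v/R)² = ½(1+k)Mv² = (5/6)Mv².
The vertical drop is h = L sinθ = 3.16 × sin25.8° = 1.375 m.
Energy conservation: Mgh = (5/6)Mv², so v = √(2gh/(1+k)) = √(2 × 10 × 1.375 / 1.667) ≈ 4.06 m/s.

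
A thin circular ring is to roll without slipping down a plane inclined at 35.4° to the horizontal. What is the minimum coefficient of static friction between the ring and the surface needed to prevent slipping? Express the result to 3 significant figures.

μ_min ≈ 0.355

For this body I = MR², i.e. k = I/(MR²) = 1.
Along the incline Mg sinθ − f = Ma, and torque about the center fR = Iα = kMR²(a/R) gives f = kMa.
These give a = g sinθ/(1+k) and the required friction f = kMg sinθ/(1+k).
With N = Mg cosθ, the no-slip condition f ≤ μN gives μ_min = f/N = k tanθ/(1+k).
μ_min = 1 × tan35.4° / 2 ≈ 0.355.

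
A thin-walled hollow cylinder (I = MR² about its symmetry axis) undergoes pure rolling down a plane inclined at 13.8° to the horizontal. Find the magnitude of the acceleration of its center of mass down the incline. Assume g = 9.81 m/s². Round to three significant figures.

Here I = MR², so the shape factor k = I/(MR²) = 1.
Along the incline Mg sinθ − f = Ma, and torque about the center fR = Iα = kMR²(a/R) gives f = kMa.
Eliminating f: Mg sinθ = (1+k)Ma, so a = g sinθ/(1+k) = 9.81 × sin13.8° / 2 ≈ 1.17 m/s².

a ≈ 1.17 m/s²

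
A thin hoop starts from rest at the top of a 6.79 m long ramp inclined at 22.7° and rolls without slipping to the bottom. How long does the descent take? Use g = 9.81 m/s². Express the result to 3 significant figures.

t ≈ 2.68 s

With I = MR², the ratio k = I/(MR²) is 1.
Along the incline Mg sinθ − f = Ma, and torque about the center fR = Iα = kMR²(a/R) gives f = kMa.
Hence a = g sinθ/(1+k) = 9.81×sin22.7°/2 = 1.893 m/s².
Starting from rest, L = ½at², so t = √(2L/a) = √(2×6.79/1.893) ≈ 2.68 s.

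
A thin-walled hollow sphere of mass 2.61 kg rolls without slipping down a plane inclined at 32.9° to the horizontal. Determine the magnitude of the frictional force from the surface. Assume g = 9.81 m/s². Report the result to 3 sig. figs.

f ≈ 5.56 N

With I = (2/3)MR², the ratio k = I/(MR²) is 2/3.
Along the incline Mg sinθ − f = Ma, and torque about the center fR = Iα = kMR²(a/R) gives f = kMa.
Combining, a = g sinθ/(1+k) and f = kMa = kMg sinθ/(1+k).
f = (2/3) × 2.61 × 9.81 × sin32.9° / 1.667 ≈ 5.56 N.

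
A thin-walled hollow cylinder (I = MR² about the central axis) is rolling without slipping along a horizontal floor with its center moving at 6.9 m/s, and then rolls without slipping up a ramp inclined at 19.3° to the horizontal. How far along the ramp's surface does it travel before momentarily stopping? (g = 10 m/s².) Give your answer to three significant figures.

d ≈ 14.4 m

Here I = MR², so the shape factor k = I/(MR²) = 1.
Since it rolls without slipping, ω = v/R and KE = ½Mv² + ½Iω² = ½(1+k)Mv² = Mv².
Setting this equal to Mgh gives the vertical rise h = (1+k)v₀²/(2g) = 2×6.9²/(2×10) = 4.761 m.
Along the incline, d = h/sinθ = 4.761/sin19.3° ≈ 14.4 m.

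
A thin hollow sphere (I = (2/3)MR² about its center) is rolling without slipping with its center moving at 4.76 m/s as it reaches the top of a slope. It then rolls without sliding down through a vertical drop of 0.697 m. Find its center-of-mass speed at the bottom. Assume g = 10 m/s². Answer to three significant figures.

v ≈ 5.57 m/s

With I = (2/3)MR², the ratio k = I/(MR²) is 2/3.
Rolling without slipping gives ω = v/R, so the total kinetic energy is ½Mv² + ½Iω² = ½(1+k)Mv² = (5/6)Mv².
Energy conservation: (5/6)Mv₀² + Mgh = (5/6)Mv², so v² = v₀² + 2gh/(1+k).
v = √(4.76² + 2×10×0.697/1.667) = √31.02 ≈ 5.57 m/s.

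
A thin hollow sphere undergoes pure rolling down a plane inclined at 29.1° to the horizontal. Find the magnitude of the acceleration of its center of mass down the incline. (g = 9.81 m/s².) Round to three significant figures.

For this body I = (2/3)MR², i.e. k = I/(MR²) = 2/3.
Along the incline Mg sinθ − f = Ma, and torque about the center fR = Iα = kMR²(a/R) gives f = kMa.
Eliminating f: Mg sinθ = (1+k)Ma, so a = g sinθ/(1+k) = 9.81 × sin29.1° / 1.667 ≈ 2.86 m/s².

a ≈ 2.86 m/s²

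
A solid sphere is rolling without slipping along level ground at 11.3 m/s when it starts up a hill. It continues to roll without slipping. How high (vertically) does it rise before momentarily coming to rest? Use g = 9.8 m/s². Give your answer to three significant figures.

h ≈ 9.12 m

The moment of inertia is (2/5)MR², giving k ≡ I/(MR²) = 0.4.
The rolling condition ω = v/R makes the rotational term ½I(v/R)² = ½kMv², so KE_total = ½(1+k)Mv² = (7/10)Mv².
All of this converts to potential energy at the highest point: (7/10)Mv₀² = Mgh.
Thus h = (1+k)v₀²/(2g) = 1.4 × 11.3² / (2 × 9.8) ≈ 9.12 m.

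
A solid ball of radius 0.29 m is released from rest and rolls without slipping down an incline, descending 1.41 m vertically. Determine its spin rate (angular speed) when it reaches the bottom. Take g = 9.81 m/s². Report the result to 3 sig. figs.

ω ≈ 15.3 rad/s

With I = (2/5)MR², the ratio k = I/(MR²) is 0.4.
Rolling without slipping gives ω = v/R, so the total kinetic energy is ½Mv² + ½Iω² = ½(1+k)Mv² = (7/10)Mv².
Energy conservation Mgh = ½(1+k)Mv² gives v = √(2gh/(1+k)) = √(2 × 9.81 × 1.41 / 1.4) = 4.445 m/s.
The angular speed follows from ω = v/R = 4.445/0.29 ≈ 15.3 rad/s.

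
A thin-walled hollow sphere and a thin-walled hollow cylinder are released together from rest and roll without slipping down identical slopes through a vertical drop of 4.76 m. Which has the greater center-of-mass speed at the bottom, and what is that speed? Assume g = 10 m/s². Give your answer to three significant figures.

For rolling without slipping, Mgh = ½(1+k)Mv² where k = I/(MR²), so v = √(2gh/(1+k)).
Thin-walled hollow sphere: k = 2/3, giving v = √(2×10×4.76/1.667) = 7.558 m/s.
Thin-walled hollow cylinder: k = 1, giving v = √(2×10×4.76/2) = 6.899 m/s.
The smaller k wins: the thin-walled hollow sphere, at ≈ 7.56 m/s.

the thin-walled hollow sphere, at v ≈ 7.56 m/s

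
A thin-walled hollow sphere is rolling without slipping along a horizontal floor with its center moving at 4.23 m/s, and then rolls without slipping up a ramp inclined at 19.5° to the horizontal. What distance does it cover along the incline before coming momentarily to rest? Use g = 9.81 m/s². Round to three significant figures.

For this body I = (2/3)MR², i.e. k = I/(MR²) = 2/3.
The rolling condition ω = v/R makes the rotational term ½I(v/R)² = ½kMv², so KE_total = ½(1+k)Mv² = (5/6)Mv².
Setting this equal to Mgh gives the vertical rise h = (1+k)v₀²/(2g) = 1.667×4.23²/(2×9.81) = 1.52 m.
Along the incline, d = h/sinθ = 1.52/sin19.5° ≈ 4.55 m.

d ≈ 4.55 m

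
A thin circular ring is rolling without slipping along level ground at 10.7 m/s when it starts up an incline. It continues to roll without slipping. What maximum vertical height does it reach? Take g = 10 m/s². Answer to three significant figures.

h ≈ 11.4 m

Here I = MR², so the shape factor k = I/(MR²) = 1.
Pure rolling means v = ωR; then KE = ½Mv² + ½I(v/R)² = ½(1+k)Mv² = Mv².
At the top the kinetic energy is zero, so Mv₀² = Mgh.
Thus h = (1+k)v₀²/(2g) = 2 × 10.7² / (2 × 10) ≈ 11.4 m.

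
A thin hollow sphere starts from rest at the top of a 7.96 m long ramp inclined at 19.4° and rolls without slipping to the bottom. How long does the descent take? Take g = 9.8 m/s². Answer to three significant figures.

The moment of inertia is (2/3)MR², giving k ≡ I/(MR²) = 2/3.
Newton's second law down the slope: Mg sinθ − f = Ma. The torque equation fR = Iα (with α = a/R) gives f = kMa.
Hence a = g sinθ/(1+k) = 9.8×sin19.4°/1.667 = 1.953 m/s².
With constant a from rest, t = √(2L/a) = √(2·7.96/1.953) ≈ 2.86 s.

t ≈ 2.86 s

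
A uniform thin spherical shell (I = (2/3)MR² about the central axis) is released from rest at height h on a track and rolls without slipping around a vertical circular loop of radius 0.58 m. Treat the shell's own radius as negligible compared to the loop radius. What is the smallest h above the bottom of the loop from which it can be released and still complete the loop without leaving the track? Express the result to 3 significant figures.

h_min ≈ 1.64 m

With I = (2/3)MR², the ratio k = I/(MR²) is 2/3.
At the top, contact is just lost when gravity alone supplies the centripetal force: Mg = Mv_top²/r, i.e. v_top² = gr.
With ω = v/R, the kinetic energy at speed v is ½(1+k)Mv² = (5/6)Mv².
Energy conservation from release (height h) to the top (height 2r): Mgh = Mg(2r) + (5/6)M·gr.
Thus h_min = 2r + (1+k)r/2 = r(2 + 1.667/2) = 0.58 × 2.833 ≈ 1.64 m.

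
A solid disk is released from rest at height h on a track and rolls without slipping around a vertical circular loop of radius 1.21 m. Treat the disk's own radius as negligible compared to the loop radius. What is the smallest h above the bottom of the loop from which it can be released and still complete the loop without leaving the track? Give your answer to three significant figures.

h_min ≈ 3.33 m

The moment of inertia is (1/2)MR², giving k ≡ I/(MR²) = 0.5.
At the top, contact is just lost when gravity alone supplies the centripetal force: Mg = Mv_top²/r, i.e. v_top² = gr.
With ω = v/R, the kinetic energy at speed v is ½(1+k)Mv² = (3/4)Mv².
Energy conservation from release (height h) to the top (height 2r): Mgh = Mg(2r) + (3/4)M·gr.
Thus h_min = 2r + (1+k)r/2 = r(2 + 1.5/2) = 1.21 × 2.75 ≈ 3.33 m.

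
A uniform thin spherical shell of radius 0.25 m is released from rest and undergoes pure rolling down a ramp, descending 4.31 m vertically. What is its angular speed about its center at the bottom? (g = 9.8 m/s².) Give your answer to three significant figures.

The moment of inertia is (2/3)MR², giving k ≡ I/(MR²) = 2/3.
Since it rolls without slipping, ω = v/R and KE = ½Mv² + ½Iω² = ½(1+k)Mv² = (5/6)Mv².
Energy conservation Mgh = ½(1+k)Mv² gives v = √(2gh/(1+k)) = √(2 × 9.8 × 4.31 / 1.667) = 7.119 m/s.
Then ω = v/R = 7.119 / 0.25 ≈ 28.5 rad/s.

ω ≈ 28.5 rad/s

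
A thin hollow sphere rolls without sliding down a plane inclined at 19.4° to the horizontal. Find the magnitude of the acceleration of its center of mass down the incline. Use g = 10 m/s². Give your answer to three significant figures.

Here I = (2/3)MR², so the shape factor k = I/(MR²) = 2/3.
Along the incline Mg sinθ − f = Ma, and torque about the center fR = Iα = kMR²(a/R) gives f = kMa.
Eliminating f: Mg sinθ = (1+k)Ma, so a = g sinθ/(1+k) = 10 × sin19.4° / 1.667 ≈ 1.99 m/s².

a ≈ 1.99 m/s²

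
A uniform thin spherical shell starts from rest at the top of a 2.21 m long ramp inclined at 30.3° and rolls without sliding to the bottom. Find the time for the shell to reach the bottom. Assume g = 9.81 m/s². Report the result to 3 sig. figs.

t ≈ 1.22 s

For this body I = (2/3)MR², i.e. k = I/(MR²) = 2/3.
Along the incline Mg sinθ − f = Ma, and torque about the center fR = Iα = kMR²(a/R) gives f = kMa.
Hence a = g sinθ/(1+k) = 9.81×sin30.3°/1.667 = 2.97 m/s².
Starting from rest, L = ½at², so t = √(2L/a) = √(2×2.21/2.97) ≈ 1.22 s.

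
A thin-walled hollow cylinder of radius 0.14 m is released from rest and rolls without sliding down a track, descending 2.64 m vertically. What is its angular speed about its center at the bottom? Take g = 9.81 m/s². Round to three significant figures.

With I = MR², the ratio k = I/(MR²) is 1.
Pure rolling means v = ωR; then KE = ½Mv² + ½I(v/R)² = ½(1+k)Mv² = Mv².
Energy conservation Mgh = ½(1+k)Mv² gives v = √(2gh/(1+k)) = √(2 × 9.81 × 2.64 / 2) = 5.089 m/s.
Then ω = v/R = 5.089 / 0.14 ≈ 36.4 rad/s.

ω ≈ 36.4 rad/s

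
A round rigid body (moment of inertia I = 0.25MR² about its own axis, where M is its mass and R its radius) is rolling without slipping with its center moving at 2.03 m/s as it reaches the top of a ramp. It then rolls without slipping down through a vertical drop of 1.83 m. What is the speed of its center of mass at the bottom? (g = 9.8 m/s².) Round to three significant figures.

v ≈ 5.73 m/s

With I = 0.25MR², the ratio k = I/(MR²) is 0.25.
The rolling condition ω = v/R makes the rotational term ½I(v/R)² = ½kMv², so KE_total = ½(1+k)Mv² = (5/8)Mv².
Conserving energy between top and bottom: (5/8)Mv² = (5/8)Mv₀² + Mgh, hence v² = v₀² + 2gh/(1+k).
v = √(2.03² + 2×9.8×1.83/1.25) = √32.82 ≈ 5.73 m/s.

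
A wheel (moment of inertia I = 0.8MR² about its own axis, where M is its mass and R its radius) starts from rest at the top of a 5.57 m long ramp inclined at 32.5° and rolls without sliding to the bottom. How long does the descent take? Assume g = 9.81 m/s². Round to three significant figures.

For this body I = 0.8MR², i.e. k = I/(MR²) = 0.8.
Translational: Mg sinθ − f = Ma. Rotational about the CM: fR = Iα = kMRa, so f = kMa.
Hence a = g sinθ/(1+k) = 9.81×sin32.5°/1.8 = 2.928 m/s².
With constant a from rest, t = √(2L/a) = √(2·5.57/2.928) ≈ 1.95 s.

t ≈ 1.95 s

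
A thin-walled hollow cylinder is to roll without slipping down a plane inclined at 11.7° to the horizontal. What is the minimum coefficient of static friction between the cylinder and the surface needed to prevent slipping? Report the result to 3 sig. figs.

For this body I = MR², i.e. k = I/(MR²) = 1.
Newton's second law down the slope: Mg sinθ − f = Ma. The torque equation fR = Iα (with α = a/R) gives f = kMa.
These give a = g sinθ/(1+k) and the required friction f = kMg sinθ/(1+k).
The normal force is N = Mg cosθ, so μ_min = f/N = k tanθ/(1+k).
μ_min = 1 × tan11.7° / 2 ≈ 0.104.

μ_min ≈ 0.104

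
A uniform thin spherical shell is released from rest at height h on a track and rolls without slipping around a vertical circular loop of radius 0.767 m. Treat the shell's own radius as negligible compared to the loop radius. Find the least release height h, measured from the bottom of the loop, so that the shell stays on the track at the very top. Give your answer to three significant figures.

The moment of inertia is (2/3)MR², giving k ≡ I/(MR²) = 2/3.
At the top, contact is just lost when gravity alone supplies the centripetal force: Mg = Mv_top²/r, i.e. v_top² = gr.
With ω = v/R, the kinetic energy at speed v is ½(1+k)Mv² = (5/6)Mv².
Energy conservation from release (height h) to the top (height 2r): Mgh = Mg(2r) + (5/6)M·gr.
Thus h_min = 2r + (1+k)r/2 = r(2 + 1.667/2) = 0.767 × 2.833 ≈ 2.17 m.

h_min ≈ 2.17 m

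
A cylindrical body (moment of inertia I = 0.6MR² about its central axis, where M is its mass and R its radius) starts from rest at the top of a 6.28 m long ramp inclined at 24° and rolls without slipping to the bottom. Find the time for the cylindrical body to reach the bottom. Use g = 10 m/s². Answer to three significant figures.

t ≈ 2.22 s

With I = 0.6MR², the ratio k = I/(MR²) is 0.6.
Translational: Mg sinθ − f = Ma. Rotational about the CM: fR = Iα = kMRa, so f = kMa.
Hence a = g sinθ/(1+k) = 10×sin24°/1.6 = 2.542 m/s².
With constant a from rest, t = √(2L/a) = √(2·6.28/2.542) ≈ 2.22 s.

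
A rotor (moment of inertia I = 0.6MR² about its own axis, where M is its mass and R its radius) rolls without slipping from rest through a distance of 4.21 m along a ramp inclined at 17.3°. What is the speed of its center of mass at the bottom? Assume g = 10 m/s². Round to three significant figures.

v ≈ 3.96 m/s

With I = 0.6MR², the ratio k = I/(MR²) is 0.6.
The rolling condition ω = v/R makes the rotational term ½I(v/R)² = ½kMv², so KE_total = ½(1+k)Mv² = (4/5)Mv².
The vertical drop is h = L sinθ = 4.21 × sin17.3° = 1.252 m.
Energy conservation: Mgh = (4/5)Mv², so v = √(2gh/(1+k)) = √(2 × 10 × 1.252 / 1.6) ≈ 3.96 m/s.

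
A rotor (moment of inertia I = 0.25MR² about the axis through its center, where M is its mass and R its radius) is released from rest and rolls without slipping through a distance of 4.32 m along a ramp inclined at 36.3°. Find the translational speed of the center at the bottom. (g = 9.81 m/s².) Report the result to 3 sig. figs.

v ≈ 6.34 m/s

For this body I = 0.25MR², i.e. k = I/(MR²) = 0.25.
The rolling condition ω = v/R makes the rotational term ½I(v/R)² = ½kMv², so KE_total = ½(1+k)Mv² = (5/8)Mv².
The vertical drop is h = L sinθ = 4.32 × sin36.3° = 2.557 m.
Energy conservation: Mgh = (5/8)Mv², so v = √(2gh/(1+k)) = √(2 × 9.81 × 2.557 / 1.25) ≈ 6.34 m/s.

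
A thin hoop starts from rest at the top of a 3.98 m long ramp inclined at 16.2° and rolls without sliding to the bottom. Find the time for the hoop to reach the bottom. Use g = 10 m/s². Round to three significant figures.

t ≈ 2.39 s

The moment of inertia is MR², giving k ≡ I/(MR²) = 1.
Along the incline Mg sinθ − f = Ma, and torque about the center fR = Iα = kMR²(a/R) gives f = kMa.
Hence a = g sinθ/(1+k) = 10×sin16.2°/2 = 1.395 m/s².
Starting from rest, L = ½at², so t = √(2L/a) = √(2×3.98/1.395) ≈ 2.39 s.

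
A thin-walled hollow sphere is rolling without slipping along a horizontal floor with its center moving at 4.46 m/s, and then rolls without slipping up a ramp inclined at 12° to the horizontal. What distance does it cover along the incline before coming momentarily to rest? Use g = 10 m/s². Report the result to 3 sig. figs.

With I = (2/3)MR², the ratio k = I/(MR²) is 2/3.
Since it rolls without slipping, ω = v/R and KE = ½Mv² + ½Iω² = ½(1+k)Mv² = (5/6)Mv².
Setting this equal to Mgh gives the vertical rise h = (1+k)v₀²/(2g) = 1.667×4.46²/(2×10) = 1.658 m.
Along the incline, d = h/sinθ = 1.658/sin12° ≈ 7.97 m.

d ≈ 7.97 m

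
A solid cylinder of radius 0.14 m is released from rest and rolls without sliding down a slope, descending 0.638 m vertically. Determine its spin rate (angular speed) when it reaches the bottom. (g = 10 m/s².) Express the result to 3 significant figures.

With I = (1/2)MR², the ratio k = I/(MR²) is 0.5.
The rolling condition ω = v/R makes the rotational term ½I(v/R)² = ½kMv², so KE_total = ½(1+k)Mv² = (3/4)Mv².
Energy conservation Mgh = ½(1+k)Mv² gives v = √(2gh/(1+k)) = √(2 × 10 × 0.638 / 1.5) = 2.917 m/s.
The angular speed follows from ω = v/R = 2.917/0.14 ≈ 20.8 rad/s.

ω ≈ 20.8 rad/s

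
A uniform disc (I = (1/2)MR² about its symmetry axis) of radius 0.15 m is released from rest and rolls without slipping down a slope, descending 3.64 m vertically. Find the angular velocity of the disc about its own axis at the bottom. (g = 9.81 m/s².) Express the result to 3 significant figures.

ω ≈ 46.0 rad/s

Here I = (1/2)MR², so the shape factor k = I/(MR²) = 0.5.
The rolling condition ω = v/R makes the rotational term ½I(v/R)² = ½kMv², so KE_total = ½(1+k)Mv² = (3/4)Mv².
Energy conservation Mgh = ½(1+k)Mv² gives v = √(2gh/(1+k)) = √(2 × 9.81 × 3.64 / 1.5) = 6.9 m/s.
Then ω = v/R = 6.9 / 0.15 ≈ 46.0 rad/s.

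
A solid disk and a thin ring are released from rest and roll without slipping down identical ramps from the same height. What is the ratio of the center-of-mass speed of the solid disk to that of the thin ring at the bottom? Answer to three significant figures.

Each satisfies Mgh = ½(1+k)Mv² with k = I/(MR²), so v ∝ 1/√(1+k).
For the solid disk k = 0.5; for the thin ring k = 1.
v₁/v₂ = √((1+k₂)/(1+k₁)) = √(2/1.5) ≈ 1.15.

v_ratio ≈ 1.15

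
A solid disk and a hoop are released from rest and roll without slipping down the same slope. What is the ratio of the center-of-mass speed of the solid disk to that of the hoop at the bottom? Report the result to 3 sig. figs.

v_ratio ≈ 1.15

Each satisfies Mgh = ½(1+k)Mv² with k = I/(MR²), so v ∝ 1/√(1+k).
For the solid disk k = 0.5; for the hoop k = 1.
v₁/v₂ = √((1+k₂)/(1+k₁)) = √(2/1.5) ≈ 1.15.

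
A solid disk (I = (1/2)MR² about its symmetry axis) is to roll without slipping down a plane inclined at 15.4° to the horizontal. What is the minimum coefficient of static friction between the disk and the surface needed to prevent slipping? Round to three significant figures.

μ_min ≈ 0.0918

Here I = (1/2)MR², so the shape factor k = I/(MR²) = 0.5.
Along the incline Mg sinθ − f = Ma, and torque about the center fR = Iα = kMR²(a/R) gives f = kMa.
These give a = g sinθ/(1+k) and the required friction f = kMg sinθ/(1+k).
The normal force is N = Mg cosθ, so μ_min = f/N = k tanθ/(1+k).
μ_min = 0.5 × tan15.4° / 1.5 ≈ 0.0918.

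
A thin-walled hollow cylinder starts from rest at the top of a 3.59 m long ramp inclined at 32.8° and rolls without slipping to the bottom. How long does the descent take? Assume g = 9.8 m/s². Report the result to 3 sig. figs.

The moment of inertia is MR², giving k ≡ I/(MR²) = 1.
Translational: Mg sinθ − f = Ma. Rotational about the CM: fR = Iα = kMRa, so f = kMa.
Hence a = g sinθ/(1+k) = 9.8×sin32.8°/2 = 2.654 m/s².
With constant a from rest, t = √(2L/a) = √(2·3.59/2.654) ≈ 1.64 s.

t ≈ 1.64 s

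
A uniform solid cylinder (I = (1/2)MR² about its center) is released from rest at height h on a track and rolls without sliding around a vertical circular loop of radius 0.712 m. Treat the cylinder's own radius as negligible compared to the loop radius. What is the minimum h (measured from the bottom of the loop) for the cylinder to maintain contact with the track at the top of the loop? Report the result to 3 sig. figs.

With I = (1/2)MR², the ratio k = I/(MR²) is 0.5.
At the top, contact is just lost when gravity alone supplies the centripetal force: Mg = Mv_top²/r, i.e. v_top² = gr.
With ω = v/R, the kinetic energy at speed v is ½(1+k)Mv² = (3/4)Mv².
Energy conservation from release (height h) to the top (height 2r): Mgh = Mg(2r) + (3/4)M·gr.
Thus h_min = 2r + (1+k)r/2 = r(2 + 1.5/2) = 0.712 × 2.75 ≈ 1.96 m.

h_min ≈ 1.96 m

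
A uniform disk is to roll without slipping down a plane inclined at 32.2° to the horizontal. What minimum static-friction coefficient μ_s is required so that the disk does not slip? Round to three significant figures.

With I = (1/2)MR², the ratio k = I/(MR²) is 0.5.
Along the incline Mg sinθ − f = Ma, and torque about the center fR = Iα = kMR²(a/R) gives f = kMa.
These give a = g sinθ/(1+k) and the required friction f = kMg sinθ/(1+k).
The normal force is N = Mg cosθ, so μ_min = f/N = k tanθ/(1+k).
μ_min = 0.5 × tan32.2° / 1.5 ≈ 0.210.

μ_min ≈ 0.210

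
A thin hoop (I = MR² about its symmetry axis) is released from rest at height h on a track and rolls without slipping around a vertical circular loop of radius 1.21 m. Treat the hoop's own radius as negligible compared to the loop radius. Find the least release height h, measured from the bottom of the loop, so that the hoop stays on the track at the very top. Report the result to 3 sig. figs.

The moment of inertia is MR², giving k ≡ I/(MR²) = 1.
At the top, contact is just lost when gravity alone supplies the centripetal force: Mg = Mv_top²/r, i.e. v_top² = gr.
With ω = v/R, the kinetic energy at speed v is ½(1+k)Mv² = Mv².
Energy conservation from release (height h) to the top (height 2r): Mgh = Mg(2r) + M·gr.
Thus h_min = 2r + (1+k)r/2 = r(2 + 2/2) = 1.21 × 3 ≈ 3.63 m.

h_min ≈ 3.63 m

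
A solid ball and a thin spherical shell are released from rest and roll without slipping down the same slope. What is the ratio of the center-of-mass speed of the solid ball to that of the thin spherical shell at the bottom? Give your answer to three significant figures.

v_ratio ≈ 1.09

Each satisfies Mgh = ½(1+k)Mv² with k = I/(MR²), so v ∝ 1/√(1+k).
For the solid ball k = 0.4; for the thin spherical shell k = 2/3.
v₁/v₂ = √((1+k₂)/(1+k₁)) = √(1.667/1.4) ≈ 1.09.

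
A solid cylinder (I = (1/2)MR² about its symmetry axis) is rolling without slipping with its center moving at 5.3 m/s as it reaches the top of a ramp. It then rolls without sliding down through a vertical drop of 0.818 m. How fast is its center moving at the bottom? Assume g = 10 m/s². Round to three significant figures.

Here I = (1/2)MR², so the shape factor k = I/(MR²) = 0.5.
The rolling condition ω = v/R makes the rotational term ½I(v/R)² = ½kMv², so KE_total = ½(1+k)Mv² = (3/4)Mv².
Conserving energy between top and bottom: (3/4)Mv² = (3/4)Mv₀² + Mgh, hence v² = v₀² + 2gh/(1+k).
v = √(5.3² + 2×10×0.818/1.5) = √39 ≈ 6.24 m/s.

v ≈ 6.24 m/s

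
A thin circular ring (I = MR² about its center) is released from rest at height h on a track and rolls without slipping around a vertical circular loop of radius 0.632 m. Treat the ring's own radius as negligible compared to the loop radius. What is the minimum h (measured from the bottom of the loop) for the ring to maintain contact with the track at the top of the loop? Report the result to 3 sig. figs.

With I = MR², the ratio k = I/(MR²) is 1.
At the top, contact is just lost when gravity alone supplies the centripetal force: Mg = Mv_top²/r, i.e. v_top² = gr.
With ω = v/R, the kinetic energy at speed v is ½(1+k)Mv² = Mv².
Energy conservation from release (height h) to the top (height 2r): Mgh = Mg(2r) + M·gr.
Thus h_min = 2r + (1+k)r/2 = r(2 + 2/2) = 0.632 × 3 ≈ 1.90 m.

h_min ≈ 1.90 m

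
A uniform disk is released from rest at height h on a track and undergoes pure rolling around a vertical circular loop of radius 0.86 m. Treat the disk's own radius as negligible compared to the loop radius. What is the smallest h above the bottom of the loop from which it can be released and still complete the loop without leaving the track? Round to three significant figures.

The moment of inertia is (1/2)MR², giving k ≡ I/(MR²) = 0.5.
At the top of the loop, the minimum-contact condition is Mg = Mv_top²/r, so v_top² = gr.
With ω = v/R, the kinetic energy at speed v is ½(1+k)Mv² = (3/4)Mv².
Energy conservation from release (height h) to the top (height 2r): Mgh = Mg(2r) + (3/4)M·gr.
Thus h_min = 2r + (1+k)r/2 = r(2 + 1.5/2) = 0.86 × 2.75 ≈ 2.37 m.

h_min ≈ 2.37 m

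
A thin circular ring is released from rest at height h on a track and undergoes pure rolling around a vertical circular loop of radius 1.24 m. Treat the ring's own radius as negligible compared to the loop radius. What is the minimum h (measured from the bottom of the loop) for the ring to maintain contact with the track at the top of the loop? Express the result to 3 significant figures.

For this body I = MR², i.e. k = I/(MR²) = 1.
At the top of the loop, the minimum-contact condition is Mg = Mv_top²/r, so v_top² = gr.
With ω = v/R, the kinetic energy at speed v is ½(1+k)Mv² = Mv².
Energy conservation from release (height h) to the top (height 2r): Mgh = Mg(2r) + M·gr.
Thus h_min = 2r + (1+k)r/2 = r(2 + 2/2) = 1.24 × 3 ≈ 3.72 m.

h_min ≈ 3.72 m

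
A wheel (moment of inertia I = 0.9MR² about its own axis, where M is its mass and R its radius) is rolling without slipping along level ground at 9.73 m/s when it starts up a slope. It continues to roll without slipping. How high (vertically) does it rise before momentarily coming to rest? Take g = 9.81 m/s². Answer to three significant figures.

h ≈ 9.17 m

Here I = 0.9MR², so the shape factor k = I/(MR²) = 0.9.
The rolling condition ω = v/R makes the rotational term ½I(v/R)² = ½kMv², so KE_total = ½(1+k)Mv² = (19/20)Mv².
All of this converts to potential energy at the highest point: (19/20)Mv₀² = Mgh.
Thus h = (1+k)v₀²/(2g) = 1.9 × 9.73² / (2 × 9.81) ≈ 9.17 m.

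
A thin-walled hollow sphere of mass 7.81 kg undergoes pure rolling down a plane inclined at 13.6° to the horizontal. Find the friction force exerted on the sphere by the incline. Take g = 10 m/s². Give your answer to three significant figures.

f ≈ 7.35 N

Here I = (2/3)MR², so the shape factor k = I/(MR²) = 2/3.
Translational: Mg sinθ − f = Ma. Rotational about the CM: fR = Iα = kMRa, so f = kMa.
Combining, a = g sinθ/(1+k) and f = kMa = kMg sinθ/(1+k).
f = (2/3) × 7.81 × 10 × sin13.6° / 1.667 ≈ 7.35 N.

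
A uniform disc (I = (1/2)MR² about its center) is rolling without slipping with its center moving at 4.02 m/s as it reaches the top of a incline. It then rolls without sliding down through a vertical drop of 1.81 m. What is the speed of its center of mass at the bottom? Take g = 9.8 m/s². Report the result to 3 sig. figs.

With I = (1/2)MR², the ratio k = I/(MR²) is 0.5.
Since it rolls without slipping, ω = v/R and KE = ½Mv² + ½Iω² = ½(1+k)Mv² = (3/4)Mv².
Conserving energy between top and bottom: (3/4)Mv² = (3/4)Mv₀² + Mgh, hence v² = v₀² + 2gh/(1+k).
v = √(4.02² + 2×9.8×1.81/1.5) = √39.81 ≈ 6.31 m/s.

v ≈ 6.31 m/s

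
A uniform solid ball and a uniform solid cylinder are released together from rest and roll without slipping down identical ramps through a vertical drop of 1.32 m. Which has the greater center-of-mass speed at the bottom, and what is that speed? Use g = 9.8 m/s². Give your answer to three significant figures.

For rolling without slipping, Mgh = ½(1+k)Mv² where k = I/(MR²), so v = √(2gh/(1+k)).
Uniform solid ball: k = 0.4, giving v = √(2×9.8×1.32/1.4) = 4.299 m/s.
Uniform solid cylinder: k = 0.5, giving v = √(2×9.8×1.32/1.5) = 4.153 m/s.
The smaller k wins: the uniform solid ball, at ≈ 4.30 m/s.

the uniform solid ball, at v ≈ 4.30 m/s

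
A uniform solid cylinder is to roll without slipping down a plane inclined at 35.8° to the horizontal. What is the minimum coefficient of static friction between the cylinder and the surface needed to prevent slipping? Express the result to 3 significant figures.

Here I = (1/2)MR², so the shape factor k = I/(MR²) = 0.5.
Newton's second law down the slope: Mg sinθ − f = Ma. The torque equation fR = Iα (with α = a/R) gives f = kMa.
These give a = g sinθ/(1+k) and the required friction f = kMg sinθ/(1+k).
With N = Mg cosθ, the no-slip condition f ≤ μN gives μ_min = f/N = k tanθ/(1+k).
μ_min = 0.5 × tan35.8° / 1.5 ≈ 0.240.

μ_min ≈ 0.240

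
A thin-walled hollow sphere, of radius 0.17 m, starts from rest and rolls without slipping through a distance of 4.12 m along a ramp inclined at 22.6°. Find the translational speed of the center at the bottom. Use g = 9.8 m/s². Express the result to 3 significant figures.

Here I = (2/3)MR², so the shape factor k = I/(MR²) = 2/3.
Since it rolls without slipping, ω = v/R and KE = ½Mv² + ½Iω² = ½(1+k)Mv² = (5/6)Mv².
The vertical drop is h = L sinθ = 4.12 × sin22.6° = 1.583 m.
Setting Mgh = (5/6)Mv² gives v = √(2gh/(1+k)) = √(2·9.8·1.583/1.667) ≈ 4.32 m/s.

v ≈ 4.32 m/s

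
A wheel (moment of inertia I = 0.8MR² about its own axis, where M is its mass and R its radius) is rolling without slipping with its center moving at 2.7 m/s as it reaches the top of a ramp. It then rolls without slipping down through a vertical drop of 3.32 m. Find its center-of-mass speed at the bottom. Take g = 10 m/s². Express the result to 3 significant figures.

v ≈ 6.65 m/s

For this body I = 0.8MR², i.e. k = I/(MR²) = 0.8.
Rolling without slipping gives ω = v/R, so the total kinetic energy is ½Mv² + ½Iω² = ½(1+k)Mv² = (9/10)Mv².
Conserving energy between top and bottom: (9/10)Mv² = (9/10)Mv₀² + Mgh, hence v² = v₀² + 2gh/(1+k).
v = √(2.7² + 2×10×3.32/1.8) = √44.18 ≈ 6.65 m/s.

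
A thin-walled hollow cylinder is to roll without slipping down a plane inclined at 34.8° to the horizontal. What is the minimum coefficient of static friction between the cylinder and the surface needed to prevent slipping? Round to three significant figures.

μ_min ≈ 0.348

Here I = MR², so the shape factor k = I/(MR²) = 1.
Along the incline Mg sinθ − f = Ma, and torque about the center fR = Iα = kMR²(a/R) gives f = kMa.
These give a = g sinθ/(1+k) and the required friction f = kMg sinθ/(1+k).
With N = Mg cosθ, the no-slip condition f ≤ μN gives μ_min = f/N = k tanθ/(1+k).
μ_min = 1 × tan34.8° / 2 ≈ 0.348.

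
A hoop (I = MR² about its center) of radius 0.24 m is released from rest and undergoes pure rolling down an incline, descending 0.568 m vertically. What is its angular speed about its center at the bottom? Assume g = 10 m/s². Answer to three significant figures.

ω ≈ 9.93 rad/s

With I = MR², the ratio k = I/(MR²) is 1.
The rolling condition ω = v/R makes the rotational term ½I(v/R)² = ½kMv², so KE_total = ½(1+k)Mv² = Mv².
Energy conservation Mgh = ½(1+k)Mv² gives v = √(2gh/(1+k)) = √(2 × 10 × 0.568 / 2) = 2.383 m/s.
The angular speed follows from ω = v/R = 2.383/0.24 ≈ 9.93 rad/s.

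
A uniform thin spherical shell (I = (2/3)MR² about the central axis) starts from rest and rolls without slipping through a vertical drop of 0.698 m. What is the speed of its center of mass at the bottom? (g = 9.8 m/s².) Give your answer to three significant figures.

Here I = (2/3)MR², so the shape factor k = I/(MR²) = 2/3.
Pure rolling means v = ωR; then KE = ½Mv² + ½I(v/R)² = ½(1+k)Mv² = (5/6)Mv².
Setting Mgh = (5/6)Mv² gives v = √(2gh/(1+k)) = √(2·9.8·0.698/1.667) ≈ 2.87 m/s.

v ≈ 2.87 m/s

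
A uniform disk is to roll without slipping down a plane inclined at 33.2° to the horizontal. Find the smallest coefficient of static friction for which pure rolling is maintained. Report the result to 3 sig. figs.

Here I = (1/2)MR², so the shape factor k = I/(MR²) = 0.5.
Translational: Mg sinθ − f = Ma. Rotational about the CM: fR = Iα = kMRa, so f = kMa.
These give a = g sinθ/(1+k) and the required friction f = kMg sinθ/(1+k).
The normal force is N = Mg cosθ, so μ_min = f/N = k tanθ/(1+k).
μ_min = 0.5 × tan33.2° / 1.5 ≈ 0.218.

μ_min ≈ 0.218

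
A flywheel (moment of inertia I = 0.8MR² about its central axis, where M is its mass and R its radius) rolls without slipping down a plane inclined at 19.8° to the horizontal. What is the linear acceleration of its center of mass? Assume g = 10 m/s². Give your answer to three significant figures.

a ≈ 1.88 m/s²

With I = 0.8MR², the ratio k = I/(MR²) is 0.8.
Along the incline Mg sinθ − f = Ma, and torque about the center fR = Iα = kMR²(a/R) gives f = kMa.
Eliminating f: Mg sinθ = (1+k)Ma, so a = g sinθ/(1+k) = 10 × sin19.8° / 1.8 ≈ 1.88 m/s².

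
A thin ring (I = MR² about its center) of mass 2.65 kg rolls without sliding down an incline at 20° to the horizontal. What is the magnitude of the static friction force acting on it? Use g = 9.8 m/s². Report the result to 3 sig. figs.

f ≈ 4.44 N

The moment of inertia is MR², giving k ≡ I/(MR²) = 1.
Along the incline Mg sinθ − f = Ma, and torque about the center fR = Iα = kMR²(a/R) gives f = kMa.
Combining, a = g sinθ/(1+k) and f = kMa = kMg sinθ/(1+k).
f = 1 × 2.65 × 9.8 × sin20° / 2 ≈ 4.44 N.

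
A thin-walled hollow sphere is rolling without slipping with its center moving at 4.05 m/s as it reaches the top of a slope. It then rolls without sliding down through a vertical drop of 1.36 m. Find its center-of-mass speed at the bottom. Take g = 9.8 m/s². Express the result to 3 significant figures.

The moment of inertia is (2/3)MR², giving k ≡ I/(MR²) = 2/3.
The rolling condition ω = v/R makes the rotational term ½I(v/R)² = ½kMv², so KE_total = ½(1+k)Mv² = (5/6)Mv².
Conserving energy between top and bottom: (5/6)Mv² = (5/6)Mv₀² + Mgh, hence v² = v₀² + 2gh/(1+k).
v = √(4.05² + 2×9.8×1.36/1.667) = √32.4 ≈ 5.69 m/s.

v ≈ 5.69 m/s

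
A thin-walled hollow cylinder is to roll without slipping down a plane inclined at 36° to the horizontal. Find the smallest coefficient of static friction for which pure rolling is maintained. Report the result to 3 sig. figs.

μ_min ≈ 0.363

Here I = MR², so the shape factor k = I/(MR²) = 1.
Newton's second law down the slope: Mg sinθ − f = Ma. The torque equation fR = Iα (with α = a/R) gives f = kMa.
These give a = g sinθ/(1+k) and the required friction f = kMg sinθ/(1+k).
With N = Mg cosθ, the no-slip condition f ≤ μN gives μ_min = f/N = k tanθ/(1+k).
μ_min = 1 × tan36° / 2 ≈ 0.363.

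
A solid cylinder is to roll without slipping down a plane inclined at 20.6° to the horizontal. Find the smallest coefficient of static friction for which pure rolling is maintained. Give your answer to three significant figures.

μ_min ≈ 0.125

For this body I = (1/2)MR², i.e. k = I/(MR²) = 0.5.
Along the incline Mg sinθ − f = Ma, and torque about the center fR = Iα = kMR²(a/R) gives f = kMa.
These give a = g sinθ/(1+k) and the required friction f = kMg sinθ/(1+k).
With N = Mg cosθ, the no-slip condition f ≤ μN gives μ_min = f/N = k tanθ/(1+k).
μ_min = 0.5 × tan20.6° / 1.5 ≈ 0.125.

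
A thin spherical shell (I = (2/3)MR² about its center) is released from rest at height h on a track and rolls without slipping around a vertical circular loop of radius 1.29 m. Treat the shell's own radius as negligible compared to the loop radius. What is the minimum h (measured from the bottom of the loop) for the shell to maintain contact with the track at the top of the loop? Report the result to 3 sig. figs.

Here I = (2/3)MR², so the shape factor k = I/(MR²) = 2/3.
At the top, contact is just lost when gravity alone supplies the centripetal force: Mg = Mv_top²/r, i.e. v_top² = gr.
With ω = v/R, the kinetic energy at speed v is ½(1+k)Mv² = (5/6)Mv².
Energy conservation from release (height h) to the top (height 2r): Mgh = Mg(2r) + (5/6)M·gr.
Thus h_min = 2r + (1+k)r/2 = r(2 + 1.667/2) = 1.29 × 2.833 ≈ 3.66 m.

h_min ≈ 3.66 m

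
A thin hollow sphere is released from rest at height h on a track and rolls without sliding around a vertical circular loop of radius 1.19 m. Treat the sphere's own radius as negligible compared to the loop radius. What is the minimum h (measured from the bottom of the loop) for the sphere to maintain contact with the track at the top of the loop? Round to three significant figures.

Here I = (2/3)MR², so the shape factor k = I/(MR²) = 2/3.
At the top, contact is just lost when gravity alone supplies the centripetal force: Mg = Mv_top²/r, i.e. v_top² = gr.
With ω = v/R, the kinetic energy at speed v is ½(1+k)Mv² = (5/6)Mv².
Energy conservation from release (height h) to the top (height 2r): Mgh = Mg(2r) + (5/6)M·gr.
Thus h_min = 2r + (1+k)r/2 = r(2 + 1.667/2) = 1.19 × 2.833 ≈ 3.37 m.

h_min ≈ 3.37 m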